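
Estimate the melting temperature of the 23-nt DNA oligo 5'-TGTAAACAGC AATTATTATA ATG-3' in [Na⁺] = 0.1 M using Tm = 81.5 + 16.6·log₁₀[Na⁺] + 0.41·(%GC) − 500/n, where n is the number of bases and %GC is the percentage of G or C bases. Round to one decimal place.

52.1°C

Length n = 23. Base counts: A=10, T=8, G=3, C=2
G+C = 5, so %GC = 5/23 × 100 = 21.739%
Salt term: 16.6 × (-1) = -16.6
GC term: 0.41 × 21.739 = 8.913; length term: −500/23 = −21.739
Tm = 81.5 + (-16.6) + 8.913 − 21.739 = 52.074 → 52.1°C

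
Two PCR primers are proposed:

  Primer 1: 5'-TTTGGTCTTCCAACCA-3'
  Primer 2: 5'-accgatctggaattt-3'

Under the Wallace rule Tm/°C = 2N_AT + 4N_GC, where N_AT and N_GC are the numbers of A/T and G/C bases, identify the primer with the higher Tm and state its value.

Primer 1, 46°C

Primer 1: A+T=9, G+C=7 → Tm = 2(9)+4(7) = 46°C
Primer 2: A+T=9, G+C=6 → Tm = 2(9)+4(6) = 42°C
46°C vs 42°C → primer 1 is higher.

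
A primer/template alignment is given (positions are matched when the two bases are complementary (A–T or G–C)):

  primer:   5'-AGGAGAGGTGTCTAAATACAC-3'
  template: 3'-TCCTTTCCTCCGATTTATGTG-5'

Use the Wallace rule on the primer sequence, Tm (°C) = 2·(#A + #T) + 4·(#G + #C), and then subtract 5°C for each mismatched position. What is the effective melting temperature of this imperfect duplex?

Primer base counts: A=8, T=4, G=6, C=3 → A+T=12, G+C=9
Perfect-match Tm = 2(12) + 4(9) = 24 + 36 = 60°C
Mismatches (positions where the bases are not complementary): 3 (at positions 5, 9, 11)
Effective Tm = 60 − 3×5 = 60 − 15 = 45°C

45°C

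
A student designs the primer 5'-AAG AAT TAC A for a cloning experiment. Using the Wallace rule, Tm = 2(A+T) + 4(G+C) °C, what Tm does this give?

Base counts: G=1, C=1, T=2, A=6
AT pairs contribute 8, GC pairs contribute 2.
Tm = 2×8 + 4×2 = 24°C

24°C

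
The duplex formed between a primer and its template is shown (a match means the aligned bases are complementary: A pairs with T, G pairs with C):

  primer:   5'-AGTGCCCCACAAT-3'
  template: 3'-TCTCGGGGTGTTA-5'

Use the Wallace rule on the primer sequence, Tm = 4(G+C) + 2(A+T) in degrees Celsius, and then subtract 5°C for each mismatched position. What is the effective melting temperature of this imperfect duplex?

35°C

Primer base counts: A=4, T=2, G=2, C=5 → A+T=6, G+C=7
Perfect-match Tm = 2(6) + 4(7) = 12 + 28 = 40°C
Mismatches (positions where the bases are not complementary): 1 (at position 3)
Effective Tm = 40 − 1×5 = 40 − 5 = 35°C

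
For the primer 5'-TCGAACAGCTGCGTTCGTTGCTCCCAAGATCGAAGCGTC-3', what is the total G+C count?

22

Base counts: G=10, A=8, T=9, C=12
G+C = 10 + 12 = 22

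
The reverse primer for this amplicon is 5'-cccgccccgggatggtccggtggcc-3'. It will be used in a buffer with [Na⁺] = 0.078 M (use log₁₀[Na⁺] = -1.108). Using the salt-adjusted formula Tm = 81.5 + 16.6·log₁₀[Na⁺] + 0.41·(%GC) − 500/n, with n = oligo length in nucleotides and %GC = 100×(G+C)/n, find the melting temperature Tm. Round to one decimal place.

Length n = 25. Base counts: T=3, G=10, C=11, A=1
G+C = 21, so %GC = 21/25 × 100 = 84%
Salt term: 16.6 × (-1.108) = -18.393
GC term: 0.41 × 84 = 34.44; length term: −500/25 = −20
Tm = 81.5 + (-18.393) + 34.44 − 20 = 77.547 → 77.5°C

77.5°C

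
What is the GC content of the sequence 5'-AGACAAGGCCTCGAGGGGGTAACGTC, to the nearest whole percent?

Scanning the sequence gives G=10, C=6, A=7, T=3.
G+C = 10 + 6 = 16 out of 26 bases
%GC = 16/26 × 100 = 61.54% ≈ 62%

62%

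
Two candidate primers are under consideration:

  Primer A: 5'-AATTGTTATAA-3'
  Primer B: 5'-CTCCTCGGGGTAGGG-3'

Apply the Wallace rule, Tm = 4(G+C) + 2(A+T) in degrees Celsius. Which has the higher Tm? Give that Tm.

Primer A: A+T=10, G+C=1 → Tm = 2(10)+4(1) = 24°C
Primer B: A+T=4, G+C=11 → Tm = 2(4)+4(11) = 52°C
24°C vs 52°C → primer B is higher.

Primer B, 52°C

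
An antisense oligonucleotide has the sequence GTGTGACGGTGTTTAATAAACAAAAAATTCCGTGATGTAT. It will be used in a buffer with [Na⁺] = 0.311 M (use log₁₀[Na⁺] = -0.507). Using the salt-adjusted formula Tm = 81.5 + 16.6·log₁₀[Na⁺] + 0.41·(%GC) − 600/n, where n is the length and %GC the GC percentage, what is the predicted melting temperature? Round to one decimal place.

71.4°C

Length n = 40. Scanning the sequence gives G=9, T=13, A=14, C=4.
G+C = 13, so %GC = 13/40 × 100 = 32.5%
Salt term: 16.6 × (-0.507) = -8.416
GC term: 0.41 × 32.5 = 13.325; length term: −600/40 = −15
Tm = 81.5 + (-8.416) + 13.325 − 15 = 71.409 → 71.4°C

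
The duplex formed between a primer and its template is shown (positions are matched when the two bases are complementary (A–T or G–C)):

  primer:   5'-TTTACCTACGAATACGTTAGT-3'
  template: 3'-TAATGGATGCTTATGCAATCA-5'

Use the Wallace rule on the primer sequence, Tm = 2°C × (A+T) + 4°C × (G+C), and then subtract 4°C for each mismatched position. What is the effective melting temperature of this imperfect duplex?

52°C

Primer base counts: A=6, T=8, G=3, C=4 → A+T=14, G+C=7
Perfect-match Tm = 2(14) + 4(7) = 28 + 28 = 56°C
Mismatches (positions where the bases are not complementary): 1 (at position 1)
Effective Tm = 56 − 1×4 = 56 − 4 = 52°C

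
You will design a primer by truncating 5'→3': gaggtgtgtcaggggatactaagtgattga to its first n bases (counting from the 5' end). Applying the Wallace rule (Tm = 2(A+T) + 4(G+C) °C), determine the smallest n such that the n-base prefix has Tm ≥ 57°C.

First 18 bases: GAGGTGTGTCAGGGGATA → Tm = 56°C (< 57°C)
First 19 bases: GAGGTGTGTCAGGGGATAC → Tm = 60°C (≥ 57°C)
Since every base adds ≥2°C, Tm only increases with n, so the threshold is first crossed at n = 19.

n = 19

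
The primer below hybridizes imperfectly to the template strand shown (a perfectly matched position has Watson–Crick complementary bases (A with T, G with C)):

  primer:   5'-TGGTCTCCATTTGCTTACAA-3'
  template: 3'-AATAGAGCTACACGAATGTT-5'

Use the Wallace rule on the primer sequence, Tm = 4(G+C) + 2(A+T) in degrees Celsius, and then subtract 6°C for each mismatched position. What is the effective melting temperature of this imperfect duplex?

Primer base counts: A=4, T=8, G=3, C=5 → A+T=12, G+C=8
Perfect-match Tm = 2(12) + 4(8) = 24 + 32 = 56°C
Mismatches (positions where the bases are not complementary): 4 (at positions 2, 3, 8, 11)
Effective Tm = 56 − 4×6 = 56 − 24 = 32°C

32°C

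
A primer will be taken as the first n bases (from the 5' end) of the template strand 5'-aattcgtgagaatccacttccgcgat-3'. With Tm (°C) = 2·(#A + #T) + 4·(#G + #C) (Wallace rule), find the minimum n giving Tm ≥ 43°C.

First 15 bases: AATTCGTGAGAATCC → Tm = 42°C (< 43°C)
First 16 bases: AATTCGTGAGAATCCA → Tm = 44°C (≥ 43°C)
Since every base adds ≥2°C, Tm only increases with n, so the threshold is first crossed at n = 16.

n = 16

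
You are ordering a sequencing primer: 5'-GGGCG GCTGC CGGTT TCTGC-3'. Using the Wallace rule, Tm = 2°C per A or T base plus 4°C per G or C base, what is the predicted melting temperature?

70°C

Base counts: G=9, C=6, A=0, T=5
A+T = 5, G+C = 15
Tm = 4·15 + 2·5 = 60 + 10 = 70°C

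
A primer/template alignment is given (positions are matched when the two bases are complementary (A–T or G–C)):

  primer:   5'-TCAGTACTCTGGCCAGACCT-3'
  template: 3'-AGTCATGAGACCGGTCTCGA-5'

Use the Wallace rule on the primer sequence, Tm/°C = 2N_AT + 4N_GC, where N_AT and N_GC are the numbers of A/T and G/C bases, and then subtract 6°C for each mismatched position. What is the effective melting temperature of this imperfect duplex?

Primer base counts: A=4, T=5, G=4, C=7 → A+T=9, G+C=11
Perfect-match Tm = 2(9) + 4(11) = 18 + 44 = 62°C
Mismatches (positions where the bases are not complementary): 1 (at position 18)
Effective Tm = 62 − 1×6 = 62 − 6 = 56°C

56°C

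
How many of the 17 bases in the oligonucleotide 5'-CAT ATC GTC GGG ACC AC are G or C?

T=3, G=4, C=6, A=4
G+C = 4 + 6 = 10

10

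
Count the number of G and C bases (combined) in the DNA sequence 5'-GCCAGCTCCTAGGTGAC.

11

Counting bases: G=5, A=3, T=3, C=6
G+C = 5 + 6 = 11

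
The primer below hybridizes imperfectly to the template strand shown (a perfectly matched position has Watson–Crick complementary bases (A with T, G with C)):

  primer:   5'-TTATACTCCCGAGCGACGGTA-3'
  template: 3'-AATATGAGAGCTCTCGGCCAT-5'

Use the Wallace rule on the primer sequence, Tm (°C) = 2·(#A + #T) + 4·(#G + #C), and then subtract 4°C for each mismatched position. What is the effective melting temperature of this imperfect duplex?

Primer base counts: A=5, T=5, G=5, C=6 → A+T=10, G+C=11
Perfect-match Tm = 2(10) + 4(11) = 20 + 44 = 64°C
Mismatches (positions where the bases are not complementary): 3 (at positions 9, 14, 16)
Effective Tm = 64 − 3×4 = 64 − 12 = 52°C

52°C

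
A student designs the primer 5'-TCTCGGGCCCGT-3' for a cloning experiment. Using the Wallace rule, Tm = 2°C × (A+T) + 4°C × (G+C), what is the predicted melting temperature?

42°C

A=0, G=4, C=5, T=3
A+T = 3, G+C = 9
Tm = 4·9 + 2·3 = 36 + 6 = 42°C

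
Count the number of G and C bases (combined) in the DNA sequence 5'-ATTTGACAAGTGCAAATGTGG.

8

T=6, G=6, C=2, A=7
G+C = 6 + 2 = 8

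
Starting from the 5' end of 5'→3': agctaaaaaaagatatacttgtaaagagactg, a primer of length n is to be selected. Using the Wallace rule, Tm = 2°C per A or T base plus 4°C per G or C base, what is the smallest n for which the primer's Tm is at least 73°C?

First 29 bases: AGCTAAAAAAAGATATACTTGTAAAGAGA → Tm = 72°C (< 73°C)
First 30 bases: AGCTAAAAAAAGATATACTTGTAAAGAGAC → Tm = 76°C (≥ 73°C)
Since every base adds ≥2°C, Tm only increases with n, so the threshold is first crossed at n = 30.

n = 30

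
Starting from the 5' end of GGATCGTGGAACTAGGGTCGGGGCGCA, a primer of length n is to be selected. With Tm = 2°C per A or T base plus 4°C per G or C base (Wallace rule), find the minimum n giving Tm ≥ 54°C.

First 16 bases: GGATCGTGGAACTAGG → Tm = 50°C (< 54°C)
First 17 bases: GGATCGTGGAACTAGGG → Tm = 54°C (≥ 54°C)
Each additional base adds 2°C (A/T) or 4°C (G/C), so Tm is non-decreasing in n; n = 17 is the first length to reach 54°C.

n = 17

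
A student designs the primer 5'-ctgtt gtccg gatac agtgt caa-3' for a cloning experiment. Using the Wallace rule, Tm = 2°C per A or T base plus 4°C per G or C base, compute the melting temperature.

Base counts: T=7, G=6, C=5, A=5
A+T = 12, G+C = 11
Tm = 4·11 + 2·12 = 44 + 24 = 68°C

68°C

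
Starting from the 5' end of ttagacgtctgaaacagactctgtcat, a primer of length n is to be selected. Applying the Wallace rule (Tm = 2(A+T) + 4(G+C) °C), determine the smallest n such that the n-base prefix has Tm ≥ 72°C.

First 24 bases: TTAGACGTCTGAAACAGACTCTGT → Tm = 68°C (< 72°C)
First 25 bases: TTAGACGTCTGAAACAGACTCTGTC → Tm = 72°C (≥ 72°C)
Each additional base adds 2°C (A/T) or 4°C (G/C), so Tm is non-decreasing in n; n = 25 is the first length to reach 72°C.

n = 25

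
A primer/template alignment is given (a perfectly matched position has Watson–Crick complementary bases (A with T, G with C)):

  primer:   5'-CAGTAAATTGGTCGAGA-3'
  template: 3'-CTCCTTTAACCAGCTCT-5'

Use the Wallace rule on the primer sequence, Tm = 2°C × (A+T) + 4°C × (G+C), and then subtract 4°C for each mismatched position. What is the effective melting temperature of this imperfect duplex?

40°C

Primer base counts: A=6, T=4, G=5, C=2 → A+T=10, G+C=7
Perfect-match Tm = 2(10) + 4(7) = 20 + 28 = 48°C
Mismatches (positions where the bases are not complementary): 2 (at positions 1, 4)
Effective Tm = 48 − 2×4 = 48 − 8 = 40°C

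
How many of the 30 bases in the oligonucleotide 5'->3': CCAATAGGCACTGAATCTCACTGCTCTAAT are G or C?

13

Counting bases: A=9, G=4, C=9, T=8
Total G or C: 4 + 9 = 13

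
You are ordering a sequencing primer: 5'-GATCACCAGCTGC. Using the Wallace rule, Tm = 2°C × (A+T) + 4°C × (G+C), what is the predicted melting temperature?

42°C

Scanning the sequence gives A=3, G=3, T=2, C=5.
AT pairs contribute 5, GC pairs contribute 8.
Tm = 2×5 + 4×8 = 42°C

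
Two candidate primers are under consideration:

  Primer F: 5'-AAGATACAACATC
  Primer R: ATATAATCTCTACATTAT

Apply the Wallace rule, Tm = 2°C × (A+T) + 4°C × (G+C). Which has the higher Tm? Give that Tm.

Primer R, 42°C

Primer F: A+T=9, G+C=4 → Tm = 2(9)+4(4) = 34°C
Primer R: A+T=15, G+C=3 → Tm = 2(15)+4(3) = 42°C
34°C vs 42°C → primer R is higher.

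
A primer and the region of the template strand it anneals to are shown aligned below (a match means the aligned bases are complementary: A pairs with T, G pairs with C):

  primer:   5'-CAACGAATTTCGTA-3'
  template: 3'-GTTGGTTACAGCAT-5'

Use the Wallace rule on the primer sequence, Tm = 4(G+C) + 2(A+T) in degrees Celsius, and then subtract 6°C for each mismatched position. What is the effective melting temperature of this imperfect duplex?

Primer base counts: A=5, T=4, G=2, C=3 → A+T=9, G+C=5
Perfect-match Tm = 2(9) + 4(5) = 18 + 20 = 38°C
Mismatches (positions where the bases are not complementary): 2 (at positions 5, 9)
Effective Tm = 38 − 2×6 = 38 − 12 = 26°C

26°C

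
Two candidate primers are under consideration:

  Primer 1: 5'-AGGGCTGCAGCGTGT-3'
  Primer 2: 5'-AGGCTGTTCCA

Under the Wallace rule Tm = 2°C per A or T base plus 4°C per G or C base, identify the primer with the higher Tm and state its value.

Primer 1, 50°C

Primer 1: A+T=5, G+C=10 → Tm = 2(5)+4(10) = 50°C
Primer 2: A+T=5, G+C=6 → Tm = 2(5)+4(6) = 34°C
50°C vs 34°C → primer 1 is higher.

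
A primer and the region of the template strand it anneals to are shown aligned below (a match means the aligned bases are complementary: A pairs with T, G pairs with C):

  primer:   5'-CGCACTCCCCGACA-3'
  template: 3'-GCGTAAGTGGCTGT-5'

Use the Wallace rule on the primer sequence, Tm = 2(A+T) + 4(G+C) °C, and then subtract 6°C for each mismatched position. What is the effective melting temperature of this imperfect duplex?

Primer base counts: A=3, T=1, G=2, C=8 → A+T=4, G+C=10
Perfect-match Tm = 2(4) + 4(10) = 8 + 40 = 48°C
Mismatches (positions where the bases are not complementary): 2 (at positions 5, 8)
Effective Tm = 48 − 2×6 = 48 − 12 = 36°C

36°C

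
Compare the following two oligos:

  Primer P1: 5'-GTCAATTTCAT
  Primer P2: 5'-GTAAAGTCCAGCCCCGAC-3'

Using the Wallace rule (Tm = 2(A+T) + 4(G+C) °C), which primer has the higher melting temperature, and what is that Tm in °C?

Primer P2, 58°C

Primer P1: A+T=8, G+C=3 → Tm = 2(8)+4(3) = 28°C
Primer P2: A+T=7, G+C=11 → Tm = 2(7)+4(11) = 58°C
28°C vs 58°C → primer P2 is higher.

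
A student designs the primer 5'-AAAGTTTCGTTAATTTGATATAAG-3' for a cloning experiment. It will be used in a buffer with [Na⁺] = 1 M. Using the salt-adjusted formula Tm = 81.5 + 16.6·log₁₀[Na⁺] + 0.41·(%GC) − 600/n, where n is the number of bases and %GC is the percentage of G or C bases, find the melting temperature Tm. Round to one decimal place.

Length n = 24. Scanning the sequence gives T=10, A=9, C=1, G=4.
G+C = 5, so %GC = 5/24 × 100 = 20.833%
Salt term: 16.6 × (0) = 0
GC term: 0.41 × 20.833 = 8.542; length term: −600/24 = −25
Tm = 81.5 + (0) + 8.542 − 25 = 65.042 → 65.0°C

65.0°C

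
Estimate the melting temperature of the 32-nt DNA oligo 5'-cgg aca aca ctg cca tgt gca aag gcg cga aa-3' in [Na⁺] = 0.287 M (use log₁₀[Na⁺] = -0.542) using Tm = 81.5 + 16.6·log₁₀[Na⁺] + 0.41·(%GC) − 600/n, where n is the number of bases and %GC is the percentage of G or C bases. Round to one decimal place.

76.8°C

Length n = 32. Counting bases: C=9, G=9, A=11, T=3
G+C = 18, so %GC = 18/32 × 100 = 56.25%
Salt term: 16.6 × (-0.542) = -8.997
GC term: 0.41 × 56.25 = 23.062; length term: −600/32 = −18.75
Tm = 81.5 + (-8.997) + 23.062 − 18.75 = 76.815 → 76.8°C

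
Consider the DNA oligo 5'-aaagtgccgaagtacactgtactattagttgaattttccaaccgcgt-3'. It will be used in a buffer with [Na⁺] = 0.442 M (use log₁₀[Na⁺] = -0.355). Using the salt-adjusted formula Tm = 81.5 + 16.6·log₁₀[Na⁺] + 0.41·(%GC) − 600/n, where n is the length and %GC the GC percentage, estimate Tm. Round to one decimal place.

79.4°C

Length n = 47. Scanning the sequence gives C=10, A=14, T=14, G=9.
G+C = 19, so %GC = 19/47 × 100 = 40.426%
Salt term: 16.6 × (-0.355) = -5.893
GC term: 0.41 × 40.426 = 16.575; length term: −600/47 = −12.766
Tm = 81.5 + (-5.893) + 16.575 − 12.766 = 79.416 → 79.4°C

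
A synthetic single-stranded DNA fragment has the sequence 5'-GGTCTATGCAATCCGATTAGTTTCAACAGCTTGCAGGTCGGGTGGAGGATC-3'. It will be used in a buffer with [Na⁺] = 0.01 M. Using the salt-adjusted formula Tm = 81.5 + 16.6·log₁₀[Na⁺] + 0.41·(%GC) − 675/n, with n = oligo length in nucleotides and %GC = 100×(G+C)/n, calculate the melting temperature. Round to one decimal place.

56.0°C

Length n = 51. G=16, C=10, T=14, A=11
G+C = 26, so %GC = 26/51 × 100 = 50.98%
Salt term: 16.6 × (-2) = -33.2
GC term: 0.41 × 50.98 = 20.902; length term: −675/51 = −13.235
Tm = 81.5 + (-33.2) + 20.902 − 13.235 = 55.967 → 56.0°C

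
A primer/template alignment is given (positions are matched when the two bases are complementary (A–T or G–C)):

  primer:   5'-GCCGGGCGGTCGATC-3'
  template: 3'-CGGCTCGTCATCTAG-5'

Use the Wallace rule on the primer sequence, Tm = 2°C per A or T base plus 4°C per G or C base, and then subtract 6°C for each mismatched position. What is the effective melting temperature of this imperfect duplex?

36°C

Primer base counts: A=1, T=2, G=7, C=5 → A+T=3, G+C=12
Perfect-match Tm = 2(3) + 4(12) = 6 + 48 = 54°C
Mismatches (positions where the bases are not complementary): 3 (at positions 5, 8, 11)
Effective Tm = 54 − 3×6 = 54 − 18 = 36°C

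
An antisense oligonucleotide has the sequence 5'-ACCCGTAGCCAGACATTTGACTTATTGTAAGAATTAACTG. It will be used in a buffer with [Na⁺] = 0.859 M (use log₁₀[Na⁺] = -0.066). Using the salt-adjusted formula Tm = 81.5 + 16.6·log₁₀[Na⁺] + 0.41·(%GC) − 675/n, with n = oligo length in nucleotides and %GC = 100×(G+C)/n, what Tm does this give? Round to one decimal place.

78.9°C

Length n = 40. C=8, T=12, A=13, G=7
G+C = 15, so %GC = 15/40 × 100 = 37.5%
Salt term: 16.6 × (-0.066) = -1.096
GC term: 0.41 × 37.5 = 15.375; length term: −675/40 = −16.875
Tm = 81.5 + (-1.096) + 15.375 − 16.875 = 78.904 → 78.9°C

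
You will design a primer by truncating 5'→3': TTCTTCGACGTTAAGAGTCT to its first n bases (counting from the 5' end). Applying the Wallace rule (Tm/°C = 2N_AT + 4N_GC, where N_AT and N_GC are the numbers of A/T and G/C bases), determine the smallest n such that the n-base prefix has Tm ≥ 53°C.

First 18 bases: TTCTTCGACGTTAAGAGT → Tm = 50°C (< 53°C)
First 19 bases: TTCTTCGACGTTAAGAGTC → Tm = 54°C (≥ 53°C)
Each additional base adds 2°C (A/T) or 4°C (G/C), so Tm is non-decreasing in n; n = 19 is the first length to reach 53°C.

n = 19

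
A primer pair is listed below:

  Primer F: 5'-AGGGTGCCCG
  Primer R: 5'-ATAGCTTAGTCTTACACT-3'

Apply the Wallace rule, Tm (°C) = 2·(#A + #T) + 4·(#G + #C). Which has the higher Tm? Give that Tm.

Primer R, 48°C

Primer F: A+T=2, G+C=8 → Tm = 2(2)+4(8) = 36°C
Primer R: A+T=12, G+C=6 → Tm = 2(12)+4(6) = 48°C
36°C vs 48°C → primer R is higher.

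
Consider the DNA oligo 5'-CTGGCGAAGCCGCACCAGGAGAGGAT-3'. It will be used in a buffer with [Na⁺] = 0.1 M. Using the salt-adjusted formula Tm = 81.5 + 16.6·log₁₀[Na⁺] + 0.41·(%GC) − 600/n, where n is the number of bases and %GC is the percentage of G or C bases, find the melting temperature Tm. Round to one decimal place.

Length n = 26. G=10, T=2, C=7, A=7
G+C = 17, so %GC = 17/26 × 100 = 65.385%
Salt term: 16.6 × (-1) = -16.6
GC term: 0.41 × 65.385 = 26.808; length term: −600/26 = −23.077
Tm = 81.5 + (-16.6) + 26.808 − 23.077 = 68.631 → 68.6°C

68.6°C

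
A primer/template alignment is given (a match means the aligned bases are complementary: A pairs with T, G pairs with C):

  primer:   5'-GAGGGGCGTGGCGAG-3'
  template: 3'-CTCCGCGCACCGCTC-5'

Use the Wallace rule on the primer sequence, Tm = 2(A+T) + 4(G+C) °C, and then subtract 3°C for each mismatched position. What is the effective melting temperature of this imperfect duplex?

Primer base counts: A=2, T=1, G=10, C=2 → A+T=3, G+C=12
Perfect-match Tm = 2(3) + 4(12) = 6 + 48 = 54°C
Mismatches (positions where the bases are not complementary): 1 (at position 5)
Effective Tm = 54 − 1×3 = 54 − 3 = 51°C

51°C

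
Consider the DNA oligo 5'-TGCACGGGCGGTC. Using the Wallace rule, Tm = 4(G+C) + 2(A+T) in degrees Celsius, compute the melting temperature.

46°C

Scanning the sequence gives G=6, T=2, C=4, A=1.
So N_AT = 3 and N_GC = 10.
Tm = 2(3) + 4(10) = 6 + 40 = 46°C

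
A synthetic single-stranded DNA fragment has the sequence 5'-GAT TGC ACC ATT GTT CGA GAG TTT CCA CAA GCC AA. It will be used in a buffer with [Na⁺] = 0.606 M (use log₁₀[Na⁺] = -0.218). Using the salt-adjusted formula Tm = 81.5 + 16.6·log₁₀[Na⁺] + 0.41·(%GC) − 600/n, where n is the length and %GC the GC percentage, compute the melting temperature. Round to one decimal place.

Length n = 35. Scanning the sequence gives G=7, C=9, T=9, A=10.
G+C = 16, so %GC = 16/35 × 100 = 45.714%
Salt term: 16.6 × (-0.218) = -3.619
GC term: 0.41 × 45.714 = 18.743; length term: −600/35 = −17.143
Tm = 81.5 + (-3.619) + 18.743 − 17.143 = 79.481 → 79.5°C

79.5°C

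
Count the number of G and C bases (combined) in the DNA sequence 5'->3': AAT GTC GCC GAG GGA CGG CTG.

14

C=5, T=3, A=4, G=9
G+C = 9 + 5 = 14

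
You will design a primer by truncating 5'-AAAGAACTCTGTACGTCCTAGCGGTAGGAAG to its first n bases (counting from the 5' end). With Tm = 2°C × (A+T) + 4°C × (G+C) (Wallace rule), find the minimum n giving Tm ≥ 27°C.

n = 11

First 10 bases: AAAGAACTCT → Tm = 26°C (< 27°C)
First 11 bases: AAAGAACTCTG → Tm = 30°C (≥ 27°C)
Since every base adds ≥2°C, Tm only increases with n, so the threshold is first crossed at n = 11.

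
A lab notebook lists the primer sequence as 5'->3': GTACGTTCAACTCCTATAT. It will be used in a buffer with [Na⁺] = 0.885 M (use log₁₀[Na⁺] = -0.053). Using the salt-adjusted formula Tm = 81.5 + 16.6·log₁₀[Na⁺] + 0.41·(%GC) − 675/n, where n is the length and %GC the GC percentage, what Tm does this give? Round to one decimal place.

60.2°C

Length n = 19. T=7, A=5, G=2, C=5
G+C = 7, so %GC = 7/19 × 100 = 36.842%
Salt term: 16.6 × (-0.053) = -0.88
GC term: 0.41 × 36.842 = 15.105; length term: −675/19 = −35.526
Tm = 81.5 + (-0.88) + 15.105 − 35.526 = 60.199 → 60.2°C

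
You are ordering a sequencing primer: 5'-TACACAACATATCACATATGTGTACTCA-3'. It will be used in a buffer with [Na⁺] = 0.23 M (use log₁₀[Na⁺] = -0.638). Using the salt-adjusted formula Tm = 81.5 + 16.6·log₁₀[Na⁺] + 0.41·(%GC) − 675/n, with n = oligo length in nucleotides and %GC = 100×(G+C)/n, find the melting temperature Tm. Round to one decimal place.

Length n = 28. Scanning the sequence gives T=8, C=7, A=11, G=2.
G+C = 9, so %GC = 9/28 × 100 = 32.143%
Salt term: 16.6 × (-0.638) = -10.591
GC term: 0.41 × 32.143 = 13.179; length term: −675/28 = −24.107
Tm = 81.5 + (-10.591) + 13.179 − 24.107 = 59.981 → 60.0°C

60.0°C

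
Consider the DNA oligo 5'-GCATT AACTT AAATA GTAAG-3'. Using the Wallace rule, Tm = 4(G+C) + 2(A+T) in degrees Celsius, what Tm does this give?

Counting bases: T=6, A=9, C=2, G=3
A+T = 15, G+C = 5
Tm = 2×15 + 4×5 = 50°C

50°C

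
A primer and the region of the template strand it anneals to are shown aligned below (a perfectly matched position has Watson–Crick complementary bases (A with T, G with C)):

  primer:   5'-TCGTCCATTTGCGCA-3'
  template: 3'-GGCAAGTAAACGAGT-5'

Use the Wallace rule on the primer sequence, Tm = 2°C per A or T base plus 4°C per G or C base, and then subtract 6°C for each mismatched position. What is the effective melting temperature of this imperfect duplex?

Primer base counts: A=2, T=5, G=3, C=5 → A+T=7, G+C=8
Perfect-match Tm = 2(7) + 4(8) = 14 + 32 = 46°C
Mismatches (positions where the bases are not complementary): 3 (at positions 1, 5, 13)
Effective Tm = 46 − 3×6 = 46 − 18 = 28°C

28°C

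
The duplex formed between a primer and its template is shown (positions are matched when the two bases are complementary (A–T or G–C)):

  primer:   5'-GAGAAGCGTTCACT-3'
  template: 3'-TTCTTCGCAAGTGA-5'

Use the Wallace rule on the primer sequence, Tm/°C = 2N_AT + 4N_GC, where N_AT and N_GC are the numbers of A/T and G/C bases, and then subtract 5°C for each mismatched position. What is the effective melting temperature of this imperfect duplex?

Primer base counts: A=4, T=3, G=4, C=3 → A+T=7, G+C=7
Perfect-match Tm = 2(7) + 4(7) = 14 + 28 = 42°C
Mismatches (positions where the bases are not complementary): 1 (at position 1)
Effective Tm = 42 − 1×5 = 42 − 5 = 37°C

37°C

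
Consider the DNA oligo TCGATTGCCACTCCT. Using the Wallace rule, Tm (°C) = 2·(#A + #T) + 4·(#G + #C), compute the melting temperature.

46°C

G=2, T=5, A=2, C=6
AT pairs contribute 7, GC pairs contribute 8.
Tm = 2×7 + 4×8 = 46°C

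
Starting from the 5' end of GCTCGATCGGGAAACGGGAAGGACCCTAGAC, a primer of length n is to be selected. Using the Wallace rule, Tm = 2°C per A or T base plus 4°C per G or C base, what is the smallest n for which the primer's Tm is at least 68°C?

n = 21

First 20 bases: GCTCGATCGGGAAACGGGAA → Tm = 64°C (< 68°C)
First 21 bases: GCTCGATCGGGAAACGGGAAG → Tm = 68°C (≥ 68°C)
Since every base adds ≥2°C, Tm only increases with n, so the threshold is first crossed at n = 21.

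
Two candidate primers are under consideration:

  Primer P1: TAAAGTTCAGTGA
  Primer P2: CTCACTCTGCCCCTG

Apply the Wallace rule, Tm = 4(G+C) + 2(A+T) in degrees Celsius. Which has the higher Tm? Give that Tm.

Primer P2, 50°C

Primer P1: A+T=9, G+C=4 → Tm = 2(9)+4(4) = 34°C
Primer P2: A+T=5, G+C=10 → Tm = 2(5)+4(10) = 50°C
34°C vs 50°C → primer P2 is higher.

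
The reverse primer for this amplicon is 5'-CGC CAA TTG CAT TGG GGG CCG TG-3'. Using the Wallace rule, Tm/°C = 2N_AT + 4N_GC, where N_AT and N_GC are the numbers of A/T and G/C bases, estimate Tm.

76°C

Counting bases: A=3, T=5, G=9, C=6
So N_AT = 8 and N_GC = 15.
Tm = 2(8) + 4(15) = 16 + 60 = 76°C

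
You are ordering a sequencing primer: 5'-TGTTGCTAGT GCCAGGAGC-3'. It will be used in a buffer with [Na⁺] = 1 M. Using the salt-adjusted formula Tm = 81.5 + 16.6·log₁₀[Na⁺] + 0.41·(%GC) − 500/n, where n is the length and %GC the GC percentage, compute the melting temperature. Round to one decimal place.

Length n = 19. Base counts: C=4, G=7, A=3, T=5
G+C = 11, so %GC = 11/19 × 100 = 57.895%
Salt term: 16.6 × (0) = 0
GC term: 0.41 × 57.895 = 23.737; length term: −500/19 = −26.316
Tm = 81.5 + (0) + 23.737 − 26.316 = 78.921 → 78.9°C

78.9°C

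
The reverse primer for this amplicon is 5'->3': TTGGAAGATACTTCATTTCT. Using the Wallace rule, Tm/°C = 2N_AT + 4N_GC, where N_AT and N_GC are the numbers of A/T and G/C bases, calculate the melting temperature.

52°C

Counting bases: G=3, A=5, C=3, T=9
So N_AT = 14 and N_GC = 6.
Tm = 2(14) + 4(6) = 28 + 24 = 52°C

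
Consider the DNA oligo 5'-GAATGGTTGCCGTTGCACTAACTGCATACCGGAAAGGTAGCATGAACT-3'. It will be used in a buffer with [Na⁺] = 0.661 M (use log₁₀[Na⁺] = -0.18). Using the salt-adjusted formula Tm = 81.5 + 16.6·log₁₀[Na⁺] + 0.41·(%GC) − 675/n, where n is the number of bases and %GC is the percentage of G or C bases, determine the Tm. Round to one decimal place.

84.1°C

Length n = 48. Base counts: C=10, T=11, A=14, G=13
G+C = 23, so %GC = 23/48 × 100 = 47.917%
Salt term: 16.6 × (-0.18) = -2.988
GC term: 0.41 × 47.917 = 19.646; length term: −675/48 = −14.062
Tm = 81.5 + (-2.988) + 19.646 − 14.062 = 84.096 → 84.1°C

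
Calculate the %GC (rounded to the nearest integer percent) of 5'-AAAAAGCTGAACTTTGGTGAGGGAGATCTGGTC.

Base counts: A=10, T=8, G=11, C=4
G+C = 11 + 4 = 15 out of 33 bases
%GC = 15/33 × 100 = 45.45% ≈ 45%

45%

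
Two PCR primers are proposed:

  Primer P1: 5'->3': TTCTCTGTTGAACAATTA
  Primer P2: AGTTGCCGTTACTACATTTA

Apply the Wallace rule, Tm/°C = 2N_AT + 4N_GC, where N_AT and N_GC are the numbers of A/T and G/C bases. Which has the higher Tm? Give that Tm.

Primer P1: A+T=13, G+C=5 → Tm = 2(13)+4(5) = 46°C
Primer P2: A+T=13, G+C=7 → Tm = 2(13)+4(7) = 54°C
46°C vs 54°C → primer P2 is higher.

Primer P2, 54°C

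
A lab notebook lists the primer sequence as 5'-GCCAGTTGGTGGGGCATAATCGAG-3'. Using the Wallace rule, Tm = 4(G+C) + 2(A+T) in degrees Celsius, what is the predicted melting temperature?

76°C

Scanning the sequence gives A=5, G=10, T=5, C=4.
AT pairs contribute 10, GC pairs contribute 14.
Tm = 2×10 + 4×14 = 76°C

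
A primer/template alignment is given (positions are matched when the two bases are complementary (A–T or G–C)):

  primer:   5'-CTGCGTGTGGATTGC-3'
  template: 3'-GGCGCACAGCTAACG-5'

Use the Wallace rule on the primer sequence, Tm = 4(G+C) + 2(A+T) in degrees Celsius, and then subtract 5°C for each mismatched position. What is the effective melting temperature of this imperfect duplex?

Primer base counts: A=1, T=5, G=6, C=3 → A+T=6, G+C=9
Perfect-match Tm = 2(6) + 4(9) = 12 + 36 = 48°C
Mismatches (positions where the bases are not complementary): 2 (at positions 2, 9)
Effective Tm = 48 − 2×5 = 48 − 10 = 38°C

38°C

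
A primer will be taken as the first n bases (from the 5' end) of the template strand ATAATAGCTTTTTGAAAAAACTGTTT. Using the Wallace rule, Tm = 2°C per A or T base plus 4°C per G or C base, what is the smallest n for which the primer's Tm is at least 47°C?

n = 21

First 20 bases: ATAATAGCTTTTTGAAAAAA → Tm = 46°C (< 47°C)
First 21 bases: ATAATAGCTTTTTGAAAAAAC → Tm = 50°C (≥ 47°C)
Since every base adds ≥2°C, Tm only increases with n, so the threshold is first crossed at n = 21.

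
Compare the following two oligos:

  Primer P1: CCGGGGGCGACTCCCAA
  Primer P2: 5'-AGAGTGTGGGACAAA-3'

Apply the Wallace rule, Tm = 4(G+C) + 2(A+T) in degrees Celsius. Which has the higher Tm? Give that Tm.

Primer P1, 60°C

Primer P1: A+T=4, G+C=13 → Tm = 2(4)+4(13) = 60°C
Primer P2: A+T=8, G+C=7 → Tm = 2(8)+4(7) = 44°C
60°C vs 44°C → primer P1 is higher.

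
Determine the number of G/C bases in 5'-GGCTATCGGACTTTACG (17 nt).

9

Scanning the sequence gives T=5, C=4, A=3, G=5.
Total G or C: 5 + 4 = 9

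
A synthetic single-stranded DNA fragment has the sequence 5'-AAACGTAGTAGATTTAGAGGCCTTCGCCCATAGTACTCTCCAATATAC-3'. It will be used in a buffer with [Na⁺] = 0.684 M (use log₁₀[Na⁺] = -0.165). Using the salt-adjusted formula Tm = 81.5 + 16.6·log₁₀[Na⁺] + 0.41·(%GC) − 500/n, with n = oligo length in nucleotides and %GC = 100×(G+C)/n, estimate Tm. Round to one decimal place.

Length n = 48. Counting bases: T=13, G=8, C=12, A=15
G+C = 20, so %GC = 20/48 × 100 = 41.667%
Salt term: 16.6 × (-0.165) = -2.739
GC term: 0.41 × 41.667 = 17.083; length term: −500/48 = −10.417
Tm = 81.5 + (-2.739) + 17.083 − 10.417 = 85.427 → 85.4°C

85.4°C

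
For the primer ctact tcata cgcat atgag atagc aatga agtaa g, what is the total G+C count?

13

Base counts: C=6, G=7, T=9, A=14
Total G or C: 7 + 6 = 13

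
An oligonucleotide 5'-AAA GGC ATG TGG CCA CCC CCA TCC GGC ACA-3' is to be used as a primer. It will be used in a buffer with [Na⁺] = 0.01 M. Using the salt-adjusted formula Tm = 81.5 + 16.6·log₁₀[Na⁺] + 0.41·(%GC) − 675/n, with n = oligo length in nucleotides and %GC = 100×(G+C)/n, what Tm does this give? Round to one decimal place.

Length n = 30. C=12, G=7, A=8, T=3
G+C = 19, so %GC = 19/30 × 100 = 63.333%
Salt term: 16.6 × (-2) = -33.2
GC term: 0.41 × 63.333 = 25.967; length term: −675/30 = −22.5
Tm = 81.5 + (-33.2) + 25.967 − 22.5 = 51.767 → 51.8°C

51.8°C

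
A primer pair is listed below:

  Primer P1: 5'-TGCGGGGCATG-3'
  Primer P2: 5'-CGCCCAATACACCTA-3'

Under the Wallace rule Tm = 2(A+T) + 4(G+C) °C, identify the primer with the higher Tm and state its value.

Primer P1: A+T=3, G+C=8 → Tm = 2(3)+4(8) = 38°C
Primer P2: A+T=7, G+C=8 → Tm = 2(7)+4(8) = 46°C
38°C vs 46°C → primer P2 is higher.

Primer P2, 46°C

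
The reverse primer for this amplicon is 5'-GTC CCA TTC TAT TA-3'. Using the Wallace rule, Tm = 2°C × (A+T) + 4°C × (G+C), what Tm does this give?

38°C

Scanning the sequence gives G=1, C=4, T=6, A=3.
A+T = 9, G+C = 5
Tm = 2(9) + 4(5) = 18 + 20 = 38°C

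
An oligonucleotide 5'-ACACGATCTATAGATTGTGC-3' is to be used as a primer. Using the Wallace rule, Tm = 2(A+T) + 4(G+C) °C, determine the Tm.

56°C

G=4, A=6, T=6, C=4
So N_AT = 12 and N_GC = 8.
Tm = 4·8 + 2·12 = 32 + 24 = 56°C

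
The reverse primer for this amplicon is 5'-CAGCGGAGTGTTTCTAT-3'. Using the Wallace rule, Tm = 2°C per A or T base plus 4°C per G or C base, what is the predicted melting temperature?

50°C

Counting bases: A=3, T=6, C=3, G=5
A+T = 9, G+C = 8
Tm = 4·8 + 2·9 = 32 + 18 = 50°C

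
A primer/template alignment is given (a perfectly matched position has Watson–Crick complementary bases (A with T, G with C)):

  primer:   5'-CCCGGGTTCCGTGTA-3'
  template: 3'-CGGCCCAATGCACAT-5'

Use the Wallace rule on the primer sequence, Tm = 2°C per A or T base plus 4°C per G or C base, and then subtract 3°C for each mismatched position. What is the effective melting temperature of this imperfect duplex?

44°C

Primer base counts: A=1, T=4, G=5, C=5 → A+T=5, G+C=10
Perfect-match Tm = 2(5) + 4(10) = 10 + 40 = 50°C
Mismatches (positions where the bases are not complementary): 2 (at positions 1, 9)
Effective Tm = 50 − 2×3 = 50 − 6 = 44°C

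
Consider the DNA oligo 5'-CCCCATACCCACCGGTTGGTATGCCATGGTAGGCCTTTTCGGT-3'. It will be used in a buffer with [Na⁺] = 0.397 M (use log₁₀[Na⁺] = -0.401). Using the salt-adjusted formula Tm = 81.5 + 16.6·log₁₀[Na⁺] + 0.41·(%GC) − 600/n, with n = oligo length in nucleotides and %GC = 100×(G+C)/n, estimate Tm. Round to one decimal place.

84.7°C

Length n = 43. A=6, C=14, G=11, T=12
G+C = 25, so %GC = 25/43 × 100 = 58.14%
Salt term: 16.6 × (-0.401) = -6.657
GC term: 0.41 × 58.14 = 23.837; length term: −600/43 = −13.953
Tm = 81.5 + (-6.657) + 23.837 − 13.953 = 84.727 → 84.7°C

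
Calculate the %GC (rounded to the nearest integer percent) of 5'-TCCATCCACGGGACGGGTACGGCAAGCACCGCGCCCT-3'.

Scanning the sequence gives G=11, A=7, C=15, T=4.
G+C = 11 + 15 = 26 out of 37 bases
%GC = 26/37 × 100 = 70.27% ≈ 70%

70%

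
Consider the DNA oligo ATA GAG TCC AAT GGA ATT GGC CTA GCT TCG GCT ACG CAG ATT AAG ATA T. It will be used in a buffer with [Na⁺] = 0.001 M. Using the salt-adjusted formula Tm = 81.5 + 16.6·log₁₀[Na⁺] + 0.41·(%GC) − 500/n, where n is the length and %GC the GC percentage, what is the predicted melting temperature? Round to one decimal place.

39.1°C

Length n = 49. Scanning the sequence gives G=12, T=13, A=15, C=9.
G+C = 21, so %GC = 21/49 × 100 = 42.857%
Salt term: 16.6 × (-3) = -49.8
GC term: 0.41 × 42.857 = 17.571; length term: −500/49 = −10.204
Tm = 81.5 + (-49.8) + 17.571 − 10.204 = 39.067 → 39.1°C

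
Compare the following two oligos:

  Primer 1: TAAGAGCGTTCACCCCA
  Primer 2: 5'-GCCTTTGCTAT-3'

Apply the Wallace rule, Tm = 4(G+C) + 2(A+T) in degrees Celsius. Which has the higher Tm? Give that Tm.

Primer 1, 52°C

Primer 1: A+T=8, G+C=9 → Tm = 2(8)+4(9) = 52°C
Primer 2: A+T=6, G+C=5 → Tm = 2(6)+4(5) = 32°C
52°C vs 32°C → primer 1 is higher.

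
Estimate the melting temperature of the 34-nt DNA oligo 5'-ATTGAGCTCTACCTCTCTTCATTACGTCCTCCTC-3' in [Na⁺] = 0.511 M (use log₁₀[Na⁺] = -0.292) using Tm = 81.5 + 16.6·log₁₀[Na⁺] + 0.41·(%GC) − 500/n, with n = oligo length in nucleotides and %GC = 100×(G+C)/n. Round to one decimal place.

81.2°C

Length n = 34. Counting bases: G=3, C=13, A=5, T=13
G+C = 16, so %GC = 16/34 × 100 = 47.059%
Salt term: 16.6 × (-0.292) = -4.847
GC term: 0.41 × 47.059 = 19.294; length term: −500/34 = −14.706
Tm = 81.5 + (-4.847) + 19.294 − 14.706 = 81.241 → 81.2°C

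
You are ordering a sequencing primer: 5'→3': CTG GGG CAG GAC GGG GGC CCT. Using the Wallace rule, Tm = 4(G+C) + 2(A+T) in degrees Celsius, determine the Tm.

A=2, C=6, G=11, T=2
A+T = 4, G+C = 17
Tm = 2×4 + 4×17 = 76°C

76°C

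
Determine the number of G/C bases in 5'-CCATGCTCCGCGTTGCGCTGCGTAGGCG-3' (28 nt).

20

Counting bases: G=10, T=6, A=2, C=10
Total G or C: 10 + 10 = 20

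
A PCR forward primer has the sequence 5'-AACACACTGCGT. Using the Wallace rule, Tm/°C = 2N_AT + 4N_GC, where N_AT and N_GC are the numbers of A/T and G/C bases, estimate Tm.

36°C

A=4, T=2, G=2, C=4
AT pairs contribute 6, GC pairs contribute 6.
Tm = 4·6 + 2·6 = 24 + 12 = 36°C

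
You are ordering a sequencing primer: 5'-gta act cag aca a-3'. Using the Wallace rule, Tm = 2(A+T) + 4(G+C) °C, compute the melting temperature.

Counting bases: T=2, A=6, G=2, C=3
A+T = 8, G+C = 5
Tm = 2(8) + 4(5) = 16 + 20 = 36°C

36°C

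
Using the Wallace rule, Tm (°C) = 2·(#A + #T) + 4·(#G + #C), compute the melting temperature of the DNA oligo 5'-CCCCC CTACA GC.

T=1, A=2, G=1, C=8
A+T = 3, G+C = 9
Tm = 2(3) + 4(9) = 6 + 36 = 42°C

42°C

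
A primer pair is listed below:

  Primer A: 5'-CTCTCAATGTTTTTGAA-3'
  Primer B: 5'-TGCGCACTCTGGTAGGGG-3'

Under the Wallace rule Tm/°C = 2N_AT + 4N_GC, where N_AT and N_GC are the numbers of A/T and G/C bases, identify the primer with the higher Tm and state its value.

Primer A: A+T=12, G+C=5 → Tm = 2(12)+4(5) = 44°C
Primer B: A+T=6, G+C=12 → Tm = 2(6)+4(12) = 60°C
44°C vs 60°C → primer B is higher.

Primer B, 60°C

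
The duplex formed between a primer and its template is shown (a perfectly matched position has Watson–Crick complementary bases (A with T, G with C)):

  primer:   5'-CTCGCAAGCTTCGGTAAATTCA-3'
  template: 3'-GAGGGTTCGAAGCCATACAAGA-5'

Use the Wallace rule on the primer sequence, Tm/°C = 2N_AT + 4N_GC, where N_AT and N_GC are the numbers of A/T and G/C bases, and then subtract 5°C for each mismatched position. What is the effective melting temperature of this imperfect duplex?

44°C

Primer base counts: A=6, T=6, G=4, C=6 → A+T=12, G+C=10
Perfect-match Tm = 2(12) + 4(10) = 24 + 40 = 64°C
Mismatches (positions where the bases are not complementary): 4 (at positions 4, 17, 18, 22)
Effective Tm = 64 − 4×5 = 64 − 20 = 44°C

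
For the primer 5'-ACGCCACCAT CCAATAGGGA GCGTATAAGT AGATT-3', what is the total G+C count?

A=12, T=7, G=8, C=8
G+C = 8 + 8 = 16

16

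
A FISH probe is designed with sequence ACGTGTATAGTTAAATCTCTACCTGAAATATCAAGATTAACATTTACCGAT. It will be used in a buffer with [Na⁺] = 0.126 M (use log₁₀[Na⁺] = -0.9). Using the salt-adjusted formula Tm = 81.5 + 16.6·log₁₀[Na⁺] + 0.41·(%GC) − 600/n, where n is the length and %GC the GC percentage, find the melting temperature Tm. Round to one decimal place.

66.9°C

Length n = 51. T=17, G=6, A=19, C=9
G+C = 15, so %GC = 15/51 × 100 = 29.412%
Salt term: 16.6 × (-0.9) = -14.94
GC term: 0.41 × 29.412 = 12.059; length term: −600/51 = −11.765
Tm = 81.5 + (-14.94) + 12.059 − 11.765 = 66.854 → 66.9°C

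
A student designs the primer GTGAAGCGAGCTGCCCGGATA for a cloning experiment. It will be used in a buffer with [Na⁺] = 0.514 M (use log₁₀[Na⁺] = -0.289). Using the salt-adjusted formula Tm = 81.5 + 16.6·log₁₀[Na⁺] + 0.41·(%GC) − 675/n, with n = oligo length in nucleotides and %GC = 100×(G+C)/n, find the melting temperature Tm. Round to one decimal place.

69.9°C

Length n = 21. Base counts: G=8, C=5, T=3, A=5
G+C = 13, so %GC = 13/21 × 100 = 61.905%
Salt term: 16.6 × (-0.289) = -4.797
GC term: 0.41 × 61.905 = 25.381; length term: −675/21 = −32.143
Tm = 81.5 + (-4.797) + 25.381 − 32.143 = 69.941 → 69.9°C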